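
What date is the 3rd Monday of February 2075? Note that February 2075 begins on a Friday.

February 2075 begins on a Friday, so the first Monday is February 4 (3 days later).
The 3rd Monday is 2 weeks later: 4 + 14 = 18.

February 18, 2075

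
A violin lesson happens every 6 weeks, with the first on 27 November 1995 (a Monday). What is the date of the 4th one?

The 4th occurrence is 3 intervals after the first: 3 × 42 = 126 days after 27 November 1995.
November has 30 days — 3 days to the end of November leaves 123.
December has 31 days (92 left).
January has 31 days (61 left).
February has 29 days (32 left).
March has 31 days (1 left).
1 day into April → 1 April 1996.

1 April 1996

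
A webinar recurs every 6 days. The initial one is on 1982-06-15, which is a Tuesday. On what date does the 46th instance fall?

1983-03-12

The 46th occurrence is 45 intervals after the first: 45 × 6 = 270 days after 1982-06-15.
June has 30 days — 15 days to the end of June leaves 255.
July has 31 days (224 left).
August has 31 days (193 left).
September has 30 days (163 left).
October has 31 days (132 left).
November has 30 days (102 left).
December has 31 days (71 left).
January has 31 days (40 left).
February has 28 days (12 left).
12 days into March → 1983-03-12.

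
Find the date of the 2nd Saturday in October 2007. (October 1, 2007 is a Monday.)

October 13, 2007

October 2007 begins on a Monday, so the first Saturday is October 6 (5 days later).
The 2nd Saturday is 1 weeks later: 6 + 7 = 13.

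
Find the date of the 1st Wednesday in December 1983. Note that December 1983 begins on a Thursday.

7 December 1983

December 1983 begins on a Thursday, so the first Wednesday is December 7 (6 days later).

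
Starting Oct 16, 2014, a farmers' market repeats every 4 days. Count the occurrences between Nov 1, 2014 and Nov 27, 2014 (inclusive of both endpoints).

7

Occurrences land 4·i days after Oct 16, 2014 for i = 0, 1, 2, …
Nov 1, 2014 is 16 days after the start; 16 ÷ 4 = 4 remainder 0. First occurrence in the window: #5 on Nov 1, 2014 (4×4 = 16 days in).
Nov 27, 2014 is 42 days after the start; 42 ÷ 4 = 10 remainder 2. Last occurrence in the window: #11 on Nov 25, 2014.
Occurrences #5 through #11: 7 in total.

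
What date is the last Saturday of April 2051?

The first Saturday of April 2051 is April 1.
April 2051 has 30 days. Adding weeks: 1, 8, 15, 22, 29 — the last one ≤ 30 is the 29th.

April 29, 2051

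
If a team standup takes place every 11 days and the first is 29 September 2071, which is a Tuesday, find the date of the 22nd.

The 22nd occurrence is 21 intervals after the first: 21 × 11 = 231 days after 29 September 2071.
September has 30 days — 1 day to the end of September leaves 230.
October has 31 days (199 left).
November has 30 days (169 left).
December has 31 days (138 left).
January has 31 days (107 left).
February has 29 days (78 left).
March has 31 days (47 left).
April has 30 days (17 left).
17 days into May → 17 May 2072.

17 May 2072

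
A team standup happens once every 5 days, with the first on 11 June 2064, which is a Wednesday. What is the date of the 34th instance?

The 34th occurrence is 33 intervals after the first: 33 × 5 = 165 days after 11 June 2064.
June has 30 days — 19 days to the end of June leaves 146.
July has 31 days (115 left).
August has 31 days (84 left).
September has 30 days (54 left).
October has 31 days (23 left).
23 days into November → 23 November 2064.

23 November 2064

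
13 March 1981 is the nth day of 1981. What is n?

72

Days in months before March: 31 + 28 = 59.
Plus 13 days into March → day 72.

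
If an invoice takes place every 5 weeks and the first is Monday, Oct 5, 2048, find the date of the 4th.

Jan 18, 2049

The 4th occurrence is 3 intervals after the first: 3 × 35 = 105 days after Oct 5, 2048.
Oct has 31 days — 26 days to the end of Oct leaves 79.
Nov has 30 days (49 left).
Dec has 31 days (18 left).
18 days into Jan → Jan 18, 2049.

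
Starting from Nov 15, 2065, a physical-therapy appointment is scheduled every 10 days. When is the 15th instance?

Apr 4, 2066

The 15th occurrence is 14 intervals after the first: 14 × 10 = 140 days after Nov 15, 2065.
Nov has 30 days — 15 days to the end of Nov leaves 125.
Dec has 31 days (94 left).
Jan has 31 days (63 left).
Feb has 28 days (35 left).
Mar has 31 days (4 left).
4 days into Apr → Apr 4, 2066.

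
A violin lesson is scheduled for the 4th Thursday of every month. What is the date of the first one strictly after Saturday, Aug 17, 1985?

Aug 22, 1985

Aug 1985 starts on a Thursday; its first Thursday is the 1st, so the 4th Thursday is the 22nd — Aug 22, 1985.
Aug 22, 1985 is after Aug 17, 1985, so that is the next one.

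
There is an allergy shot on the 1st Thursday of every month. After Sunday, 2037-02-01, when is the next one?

February 2037 starts on a Sunday, so its 1st Thursday is 2037-02-05 (4 days in).
2037-02-05 is after 2037-02-01, so that is the next one.

2037-02-05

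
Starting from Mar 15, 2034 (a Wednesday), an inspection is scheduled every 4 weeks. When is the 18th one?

Jul 4, 2035

The 18th occurrence is 17 intervals after the first: 17 × 28 = 476 days after Mar 15, 2034.
Mar has 31 days — 16 days to the end of Mar leaves 460.
From end of Mar to end of 2034 is 275 days (185 left).
Jan has 31 days (154 left).
Feb has 28 days (126 left).
Mar has 31 days (95 left).
Apr has 30 days (65 left).
May has 31 days (34 left).
Jun has 30 days (4 left).
4 days into Jul → Jul 4, 2035.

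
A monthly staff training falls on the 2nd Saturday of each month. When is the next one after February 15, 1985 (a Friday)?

February 1985 starts on a Friday; its first Saturday is the 2nd, so the 2nd Saturday is the 9th — February 9, 1985.
That is not after February 15, 1985, so look at March 1985.
March 1985 starts on a Friday; its first Saturday is the 2nd, so the 2nd Saturday is the 9th — March 9, 1985.

March 9, 1985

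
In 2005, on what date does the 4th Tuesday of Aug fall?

Aug 23, 2005

The first Tuesday of Aug 2005 is Aug 2.
The 4th Tuesday is 3 weeks later: 2 + 21 = 23.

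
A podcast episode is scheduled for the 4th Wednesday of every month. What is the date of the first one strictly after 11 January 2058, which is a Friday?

23 January 2058

January 2058 starts on a Tuesday; its first Wednesday is the 2nd, so the 4th Wednesday is the 23rd — 23 January 2058.
23 January 2058 is after 11 January 2058, so that is the next one.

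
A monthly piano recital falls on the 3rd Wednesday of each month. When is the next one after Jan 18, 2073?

Jan 2073 starts on a Sunday; its first Wednesday is the 4th, so the 3rd Wednesday is the 18th — Jan 18, 2073.
That is not after Jan 18, 2073, so look at Feb 2073.
Feb 2073 starts on a Wednesday; its first Wednesday is the 1st, so the 3rd Wednesday is the 15th — Feb 15, 2073.

Feb 15, 2073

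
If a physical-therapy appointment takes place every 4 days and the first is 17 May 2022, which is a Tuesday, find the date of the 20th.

1 August 2022

The 20th occurrence is 19 intervals after the first: 19 × 4 = 76 days after 17 May 2022.
May has 31 days — 14 days to the end of May leaves 62.
June has 30 days (32 left).
July has 31 days (1 left).
1 day into August → 1 August 2022.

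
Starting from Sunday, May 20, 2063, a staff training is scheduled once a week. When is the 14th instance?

August 19, 2063

The 14th occurrence is 13 intervals after the first: 13 × 7 = 91 days after May 20, 2063.
May has 31 days — 11 days to the end of May leaves 80.
June has 30 days (50 left).
July has 31 days (19 left).
19 days into August → August 19, 2063.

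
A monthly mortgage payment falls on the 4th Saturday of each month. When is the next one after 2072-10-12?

October 2072 starts on a Saturday; its first Saturday is the 1st, so the 4th Saturday is the 22nd — 2072-10-22.
2072-10-22 is after 2072-10-12, so that is the next one.

2072-10-22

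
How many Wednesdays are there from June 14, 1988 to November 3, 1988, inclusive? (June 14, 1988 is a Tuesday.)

21

June 14, 1988 is a Tuesday; the first Wednesday on or after it is June 15, 1988 (1 day later).
From June 15, 1988 to November 3, 1988: 15 + 31 + 31 + 30 + 31 + 3 = 141 days (rest of June, July, August, September, October, November).
141 ÷ 7 = 20 full weeks with remainder 1, so 20 more Wednesdays after the first → 21.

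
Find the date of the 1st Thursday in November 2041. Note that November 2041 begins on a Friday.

November 7, 2041

November 2041 begins on a Friday, so the first Thursday is November 7 (6 days later).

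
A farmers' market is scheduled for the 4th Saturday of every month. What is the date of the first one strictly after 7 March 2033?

March 2033 starts on a Tuesday; its first Saturday is the 5th, so the 4th Saturday is the 26th — 26 March 2033.
26 March 2033 is after 7 March 2033, so that is the next one.

26 March 2033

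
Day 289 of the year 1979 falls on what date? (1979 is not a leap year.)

1979-10-16

January has 31 days (289 − 31 = 258 remain).
February has 28 days (258 − 28 = 230 remain).
March has 31 days (230 − 31 = 199 remain).
April has 30 days (199 − 30 = 169 remain).
May has 31 days (169 − 31 = 138 remain).
June has 30 days (138 − 30 = 108 remain).
July has 31 days (108 − 31 = 77 remain).
August has 31 days (77 − 31 = 46 remain).
September has 30 days (46 − 30 = 16 remain).
16 into October → October 16.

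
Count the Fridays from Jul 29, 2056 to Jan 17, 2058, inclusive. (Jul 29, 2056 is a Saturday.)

76

Jul 29, 2056 is a Saturday; the first Friday on or after it is Aug 4, 2056 (6 days later).
From Aug 4, 2056 to Jan 17, 2058: 149 + 365 + 17 = 531 days (rest of 2056, 2057, to Jan 17, 2058 in 2058).
531 ÷ 7 = 75 full weeks with remainder 6, so 75 more Fridays after the first → 76.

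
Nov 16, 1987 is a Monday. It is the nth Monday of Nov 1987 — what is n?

3rd

Day 16 falls in week ⌈16/7⌉ of the month.
Days 1–7 hold the 1st Monday, 8–14 the 2nd, 15–21 the 3rd, 22–28 the 4th, 29–31 the 5th.
16 is in the range for the 3rd.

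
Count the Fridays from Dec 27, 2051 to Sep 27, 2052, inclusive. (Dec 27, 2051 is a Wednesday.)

40

Dec 27, 2051 is a Wednesday; the first Friday on or after it is Dec 29, 2051 (2 days later).
From Dec 29, 2051 to Sep 27, 2052: 2 + 31 + 29 + 31 + 30 + 31 + 30 + 31 + 31 + 27 = 273 days (rest of Dec, Jan, Feb, Mar, Apr, May, Jun, Jul, Aug, Sep).
273 ÷ 7 = 39 full weeks with remainder 0, so 39 more Fridays after the first → 40.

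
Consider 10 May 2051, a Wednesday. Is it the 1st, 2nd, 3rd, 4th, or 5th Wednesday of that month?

Day 10 falls in week ⌈10/7⌉ of the month.
Days 1–7 hold the 1st Wednesday, 8–14 the 2nd, 15–21 the 3rd, 22–28 the 4th, 29–31 the 5th.
10 is in the range for the 2nd.

2nd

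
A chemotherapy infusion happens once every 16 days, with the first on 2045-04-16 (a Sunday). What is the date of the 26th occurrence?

The 26th occurrence is 25 intervals after the first: 25 × 16 = 400 days after 2045-04-16.
April has 30 days — 14 days to the end of April leaves 386.
May has 31 days (355 left).
June has 30 days (325 left).
July has 31 days (294 left).
August has 31 days (263 left).
September has 30 days (233 left).
October has 31 days (202 left).
November has 30 days (172 left).
December has 31 days (141 left).
January has 31 days (110 left).
February has 28 days (82 left).
March has 31 days (51 left).
April has 30 days (21 left).
21 days into May → 2046-05-21.

2046-05-21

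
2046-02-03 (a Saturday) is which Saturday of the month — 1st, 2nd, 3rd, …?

Day 3 falls in week ⌈3/7⌉ of the month.
Days 1–7 hold the 1st Saturday, 8–14 the 2nd, 15–21 the 3rd, 22–28 the 4th, 29–31 the 5th.
3 is in the range for the 1st.

1st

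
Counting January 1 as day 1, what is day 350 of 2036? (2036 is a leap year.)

2036-12-15

January has 31 days (350 − 31 = 319 remain).
February has 29 days (319 − 29 = 290 remain).
March has 31 days (290 − 31 = 259 remain).
April has 30 days (259 − 30 = 229 remain).
May has 31 days (229 − 31 = 198 remain).
June has 30 days (198 − 30 = 168 remain).
July has 31 days (168 − 31 = 137 remain).
August has 31 days (137 − 31 = 106 remain).
September has 30 days (106 − 30 = 76 remain).
October has 31 days (76 − 31 = 45 remain).
November has 30 days (45 − 30 = 15 remain).
15 into December → December 15.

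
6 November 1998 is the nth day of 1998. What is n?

310

Days in months before November: 31 + 28 + 31 + 30 + 31 + 30 + 31 + 31 + 30 + 31 = 304.
Plus 6 days into November → day 310.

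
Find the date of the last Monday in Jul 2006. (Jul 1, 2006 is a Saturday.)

Jul 2006 begins on a Saturday, so the first Monday is Jul 3 (2 days later).
Jul 2006 has 31 days. Adding weeks: 3, 10, 17, 24, 31 — the last one ≤ 31 is the 31st.

Jul 31, 2006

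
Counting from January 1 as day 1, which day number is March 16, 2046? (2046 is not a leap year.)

75

Days in months before March: 31 + 28 = 59.
Plus 16 days into March → day 75.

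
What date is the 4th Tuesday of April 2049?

April 2049 begins on a Thursday, so the first Tuesday is April 6 (5 days later).
The 4th Tuesday is 3 weeks later: 6 + 21 = 27.

2049-04-27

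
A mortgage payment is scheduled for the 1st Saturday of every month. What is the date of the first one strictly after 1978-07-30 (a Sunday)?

July 1978 starts on a Saturday, so its 1st Saturday is 1978-07-01.
That is not after 1978-07-30, so look at August 1978.
August 1978 starts on a Tuesday, so its 1st Saturday is 1978-08-05 (4 days in).

1978-08-05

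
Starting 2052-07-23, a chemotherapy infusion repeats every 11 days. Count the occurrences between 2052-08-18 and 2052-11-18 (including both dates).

8

Occurrences land 11·i days after 2052-07-23 for i = 0, 1, 2, …
2052-08-18 is 26 days after the start; 26 ÷ 11 = 2 remainder 4; since the remainder is 4, round up to i = 3. First occurrence in the window: #4 on 2052-08-25 (3×11 = 33 days in).
2052-11-18 is 118 days after the start; 118 ÷ 11 = 10 remainder 8. Last occurrence in the window: #11 on 2052-11-10.
Occurrences #4 through #11: 8 in total.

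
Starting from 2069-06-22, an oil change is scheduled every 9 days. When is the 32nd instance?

The 32nd occurrence is 31 intervals after the first: 31 × 9 = 279 days after 2069-06-22.
June has 30 days — 8 days to the end of June leaves 271.
July has 31 days (240 left).
August has 31 days (209 left).
September has 30 days (179 left).
October has 31 days (148 left).
November has 30 days (118 left).
December has 31 days (87 left).
January has 31 days (56 left).
February has 28 days (28 left).
28 days into March → 2070-03-28.

2070-03-28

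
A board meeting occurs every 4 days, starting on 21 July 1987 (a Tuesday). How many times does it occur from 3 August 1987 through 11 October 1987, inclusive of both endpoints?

Occurrences land 4·i days after 21 July 1987 for i = 0, 1, 2, …
3 August 1987 is 13 days after the start; 13 ÷ 4 = 3 remainder 1; since the remainder is 1, round up to i = 4. First occurrence in the window: #5 on 6 August 1987 (4×4 = 16 days in).
11 October 1987 is 82 days after the start; 82 ÷ 4 = 20 remainder 2. Last occurrence in the window: #21 on 9 October 1987.
Occurrences #5 through #21: 17 in total.

17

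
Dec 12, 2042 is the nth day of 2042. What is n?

346

Days in months before Dec: 31 + 28 + 31 + 30 + 31 + 30 + 31 + 31 + 30 + 31 + 30 = 334.
Plus 12 days into Dec → day 346.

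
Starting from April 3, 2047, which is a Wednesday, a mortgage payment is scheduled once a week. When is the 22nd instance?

August 28, 2047

The 22nd occurrence is 21 intervals after the first: 21 × 7 = 147 days after April 3, 2047.
April has 30 days — 27 days to the end of April leaves 120.
May has 31 days (89 left).
June has 30 days (59 left).
July has 31 days (28 left).
28 days into August → August 28, 2047.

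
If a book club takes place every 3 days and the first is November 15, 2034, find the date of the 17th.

The 17th occurrence is 16 intervals after the first: 16 × 3 = 48 days after November 15, 2034.
November has 30 days — 15 days to the end of November leaves 33.
December has 31 days (2 left).
2 days into January → January 2, 2035.

January 2, 2035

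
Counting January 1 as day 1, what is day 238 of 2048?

25 August 2048

January has 31 days (238 − 31 = 207 remain).
February has 29 days (207 − 29 = 178 remain).
March has 31 days (178 − 31 = 147 remain).
April has 30 days (147 − 30 = 117 remain).
May has 31 days (117 − 31 = 86 remain).
June has 30 days (86 − 30 = 56 remain).
July has 31 days (56 − 31 = 25 remain).
25 into August → August 25.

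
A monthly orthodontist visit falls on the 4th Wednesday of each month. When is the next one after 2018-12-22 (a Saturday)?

December 2018 starts on a Saturday; its first Wednesday is the 5th, so the 4th Wednesday is the 26th — 2018-12-26.
2018-12-26 is after 2018-12-22, so that is the next one.

2018-12-26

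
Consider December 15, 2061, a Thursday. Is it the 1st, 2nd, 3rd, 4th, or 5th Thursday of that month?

Day 15 falls in week ⌈15/7⌉ of the month.
Days 1–7 hold the 1st Thursday, 8–14 the 2nd, 15–21 the 3rd, 22–28 the 4th, 29–31 the 5th.
15 is in the range for the 3rd.

3rd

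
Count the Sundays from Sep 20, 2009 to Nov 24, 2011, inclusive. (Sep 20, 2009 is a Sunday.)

114

Sep 20, 2009 is a Sunday; the first Sunday on or after it is Sep 20, 2009.
From Sep 20, 2009 to Nov 24, 2011: 102 + 365 + 328 = 795 days (rest of 2009, 2010, to Nov 24, 2011 in 2011).
795 ÷ 7 = 113 full weeks with remainder 4, so 113 more Sundays after the first → 114.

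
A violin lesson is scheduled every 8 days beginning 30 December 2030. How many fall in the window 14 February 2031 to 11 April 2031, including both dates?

7

Occurrences land 8·i days after 30 December 2030 for i = 0, 1, 2, …
14 February 2031 is 46 days after the start; 46 ÷ 8 = 5 remainder 6; since the remainder is 6, round up to i = 6. First occurrence in the window: #7 on 16 February 2031 (6×8 = 48 days in).
11 April 2031 is 102 days after the start; 102 ÷ 8 = 12 remainder 6. Last occurrence in the window: #13 on 5 April 2031.
Occurrences #7 through #13: 7 in total.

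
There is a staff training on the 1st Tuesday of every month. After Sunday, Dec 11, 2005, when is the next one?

Jan 3, 2006

Dec 2005 starts on a Thursday, so its 1st Tuesday is Dec 6, 2005 (5 days in).
That is not after Dec 11, 2005, so look at Jan 2006.
Jan 2006 starts on a Sunday, so its 1st Tuesday is Jan 3, 2006 (2 days in).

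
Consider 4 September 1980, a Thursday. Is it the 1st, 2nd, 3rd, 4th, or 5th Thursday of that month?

Day 4 falls in week ⌈4/7⌉ of the month.
Days 1–7 hold the 1st Thursday, 8–14 the 2nd, 15–21 the 3rd, 22–28 the 4th, 29–31 the 5th.
4 is in the range for the 1st.

1st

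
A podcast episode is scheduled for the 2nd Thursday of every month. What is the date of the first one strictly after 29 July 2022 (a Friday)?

11 August 2022

July 2022 starts on a Friday; its first Thursday is the 7th, so the 2nd Thursday is the 14th — 14 July 2022.
That is not after 29 July 2022, so look at August 2022.
August 2022 starts on a Monday; its first Thursday is the 4th, so the 2nd Thursday is the 11th — 11 August 2022.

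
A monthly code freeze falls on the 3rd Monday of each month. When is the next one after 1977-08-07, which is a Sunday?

August 1977 starts on a Monday; its first Monday is the 1st, so the 3rd Monday is the 15th — 1977-08-15.
1977-08-15 is after 1977-08-07, so that is the next one.

1977-08-15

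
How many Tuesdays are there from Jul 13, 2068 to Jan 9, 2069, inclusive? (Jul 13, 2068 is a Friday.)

Jul 13, 2068 is a Friday; the first Tuesday on or after it is Jul 17, 2068 (4 days later).
From Jul 17, 2068 to Jan 9, 2069: 14 + 31 + 30 + 31 + 30 + 31 + 9 = 176 days (rest of Jul, Aug, Sep, Oct, Nov, Dec, Jan).
176 ÷ 7 = 25 full weeks with remainder 1, so 25 more Tuesdays after the first → 26.

26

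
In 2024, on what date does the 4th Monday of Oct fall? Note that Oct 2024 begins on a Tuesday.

Oct 28, 2024

Oct 2024 begins on a Tuesday, so the first Monday is Oct 7 (6 days later).
The 4th Monday is 3 weeks later: 7 + 21 = 28.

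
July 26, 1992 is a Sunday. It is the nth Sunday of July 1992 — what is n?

4th

Day 26 falls in week ⌈26/7⌉ of the month.
Days 1–7 hold the 1st Sunday, 8–14 the 2nd, 15–21 the 3rd, 22–28 the 4th, 29–31 the 5th.
26 is in the range for the 4th.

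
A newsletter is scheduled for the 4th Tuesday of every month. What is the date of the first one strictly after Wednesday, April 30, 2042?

May 27, 2042

April 2042 starts on a Tuesday; its first Tuesday is the 1st, so the 4th Tuesday is the 22nd — April 22, 2042.
That is not after April 30, 2042, so look at May 2042.
May 2042 starts on a Thursday; its first Tuesday is the 6th, so the 4th Tuesday is the 27th — May 27, 2042.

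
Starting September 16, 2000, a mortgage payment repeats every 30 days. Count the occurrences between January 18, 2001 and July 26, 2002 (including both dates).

Occurrences land 30·i days after September 16, 2000 for i = 0, 1, 2, …
January 18, 2001 is 124 days after the start; 124 ÷ 30 = 4 remainder 4; since the remainder is 4, round up to i = 5. First occurrence in the window: #6 on February 13, 2001 (5×30 = 150 days in).
July 26, 2002 is 678 days after the start; 678 ÷ 30 = 22 remainder 18. Last occurrence in the window: #23 on July 8, 2002.
Occurrences #6 through #23: 18 in total.

18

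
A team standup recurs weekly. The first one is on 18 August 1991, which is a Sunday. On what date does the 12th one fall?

The 12th occurrence is 11 intervals after the first: 11 × 7 = 77 days after 18 August 1991.
August has 31 days — 13 days to the end of August leaves 64.
September has 30 days (34 left).
October has 31 days (3 left).
3 days into November → 3 November 1991.

3 November 1991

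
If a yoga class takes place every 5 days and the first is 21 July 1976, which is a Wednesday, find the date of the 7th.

The 7th occurrence is 6 intervals after the first: 6 × 5 = 30 days after 21 July 1976.
July has 31 days — 10 days to the end of July leaves 20.
20 days into August → 20 August 1976.

20 August 1976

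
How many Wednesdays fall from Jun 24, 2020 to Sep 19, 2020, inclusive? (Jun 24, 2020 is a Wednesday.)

Jun 24, 2020 is a Wednesday; the first Wednesday on or after it is Jun 24, 2020.
From Jun 24, 2020 to Sep 19, 2020: 6 + 31 + 31 + 19 = 87 days (rest of Jun, Jul, Aug, Sep).
87 ÷ 7 = 12 full weeks with remainder 3, so 12 more Wednesdays after the first → 13.

13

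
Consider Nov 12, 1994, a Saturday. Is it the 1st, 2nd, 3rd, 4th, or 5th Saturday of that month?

2nd

Day 12 falls in week ⌈12/7⌉ of the month.
Days 1–7 hold the 1st Saturday, 8–14 the 2nd, 15–21 the 3rd, 22–28 the 4th, 29–31 the 5th.
12 is in the range for the 2nd.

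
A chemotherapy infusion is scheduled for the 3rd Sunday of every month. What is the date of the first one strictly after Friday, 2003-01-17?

January 2003 starts on a Wednesday; its first Sunday is the 5th, so the 3rd Sunday is the 19th — 2003-01-19.
2003-01-19 is after 2003-01-17, so that is the next one.

2003-01-19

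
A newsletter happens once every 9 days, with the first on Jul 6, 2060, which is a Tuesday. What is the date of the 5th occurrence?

Aug 11, 2060

The 5th occurrence is 4 intervals after the first: 4 × 9 = 36 days after Jul 6, 2060.
Jul has 31 days — 25 days to the end of Jul leaves 11.
11 days into Aug → Aug 11, 2060.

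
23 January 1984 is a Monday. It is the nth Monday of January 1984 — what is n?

Day 23 falls in week ⌈23/7⌉ of the month.
Days 1–7 hold the 1st Monday, 8–14 the 2nd, 15–21 the 3rd, 22–28 the 4th, 29–31 the 5th.
23 is in the range for the 4th.

4th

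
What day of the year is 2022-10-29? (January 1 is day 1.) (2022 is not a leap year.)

302

Days in months before October: 31 + 28 + 31 + 30 + 31 + 30 + 31 + 31 + 30 = 273.
Plus 29 days into October → day 302.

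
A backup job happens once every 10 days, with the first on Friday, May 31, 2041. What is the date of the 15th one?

The 15th occurrence is 14 intervals after the first: 14 × 10 = 140 days after May 31, 2041.
May has 31 days — 0 days to the end of May leaves 140.
June has 30 days (110 left).
July has 31 days (79 left).
August has 31 days (48 left).
September has 30 days (18 left).
18 days into October → October 18, 2041.

October 18, 2041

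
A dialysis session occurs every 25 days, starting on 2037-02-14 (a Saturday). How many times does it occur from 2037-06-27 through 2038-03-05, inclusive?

10

Occurrences land 25·i days after 2037-02-14 for i = 0, 1, 2, …
2037-06-27 is 133 days after the start; 133 ÷ 25 = 5 remainder 8; since the remainder is 8, round up to i = 6. First occurrence in the window: #7 on 2037-07-14 (6×25 = 150 days in).
2038-03-05 is 384 days after the start; 384 ÷ 25 = 15 remainder 9. Last occurrence in the window: #16 on 2038-02-24.
Occurrences #7 through #16: 10 in total.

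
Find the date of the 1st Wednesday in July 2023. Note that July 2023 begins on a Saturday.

5 July 2023

July 2023 begins on a Saturday, so the first Wednesday is July 5 (4 days later).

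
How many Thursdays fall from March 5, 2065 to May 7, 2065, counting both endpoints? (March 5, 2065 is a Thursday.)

10

March 5, 2065 is a Thursday; the first Thursday on or after it is March 5, 2065.
From March 5, 2065 to May 7, 2065: 26 + 30 + 7 = 63 days (rest of March, April, May).
63 ÷ 7 = 9 full weeks with remainder 0, so 9 more Thursdays after the first → 10.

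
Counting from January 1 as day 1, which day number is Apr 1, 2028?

Days in months before Apr: 31 + 29 + 31 = 91.
Plus 1 day into Apr → day 92.

92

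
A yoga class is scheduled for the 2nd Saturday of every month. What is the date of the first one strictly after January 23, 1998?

January 1998 starts on a Thursday; its first Saturday is the 3rd, so the 2nd Saturday is the 10th — January 10, 1998.
That is not after January 23, 1998, so look at February 1998.
February 1998 starts on a Sunday; its first Saturday is the 7th, so the 2nd Saturday is the 14th — February 14, 1998.

February 14, 1998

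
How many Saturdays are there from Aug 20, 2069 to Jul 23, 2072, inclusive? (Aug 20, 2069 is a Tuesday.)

153

Aug 20, 2069 is a Tuesday; the first Saturday on or after it is Aug 24, 2069 (4 days later).
From Aug 24, 2069 to Jul 23, 2072: 129 + 365 + 365 + 205 = 1064 days (rest of 2069, 2070, 2071, to Jul 23, 2072 in 2072).
1064 ÷ 7 = 152 full weeks with remainder 0, so 152 more Saturdays after the first → 153.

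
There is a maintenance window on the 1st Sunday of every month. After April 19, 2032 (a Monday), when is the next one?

April 2032 starts on a Thursday, so its 1st Sunday is April 4, 2032 (3 days in).
That is not after April 19, 2032, so look at May 2032.
May 2032 starts on a Saturday, so its 1st Sunday is May 2, 2032 (1 day in).

May 2, 2032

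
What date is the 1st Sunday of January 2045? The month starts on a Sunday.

January 2045 begins on a Sunday, so the first Sunday is January 1.

January 1, 2045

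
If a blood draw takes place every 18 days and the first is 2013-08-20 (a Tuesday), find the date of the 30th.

2015-01-24

The 30th occurrence is 29 intervals after the first: 29 × 18 = 522 days after 2013-08-20.
August has 31 days — 11 days to the end of August leaves 511.
From end of August to end of 2013 is 122 days (389 left).
2014 has 365 days (24 left).
24 days into January → 2015-01-24.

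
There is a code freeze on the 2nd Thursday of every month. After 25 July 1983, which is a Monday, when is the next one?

11 August 1983

July 1983 starts on a Friday; its first Thursday is the 7th, so the 2nd Thursday is the 14th — 14 July 1983.
That is not after 25 July 1983, so look at August 1983.
August 1983 starts on a Monday; its first Thursday is the 4th, so the 2nd Thursday is the 11th — 11 August 1983.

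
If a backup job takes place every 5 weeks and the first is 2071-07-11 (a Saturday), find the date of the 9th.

The 9th occurrence is 8 intervals after the first: 8 × 35 = 280 days after 2071-07-11.
July has 31 days — 20 days to the end of July leaves 260.
August has 31 days (229 left).
September has 30 days (199 left).
October has 31 days (168 left).
November has 30 days (138 left).
December has 31 days (107 left).
January has 31 days (76 left).
February has 29 days (47 left).
March has 31 days (16 left).
16 days into April → 2072-04-16.

2072-04-16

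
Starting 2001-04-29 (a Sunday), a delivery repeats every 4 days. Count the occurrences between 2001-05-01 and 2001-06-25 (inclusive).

Occurrences land 4·i days after 2001-04-29 for i = 0, 1, 2, …
2001-05-01 is 2 days after the start; 2 ÷ 4 = 0 remainder 2; since the remainder is 2, round up to i = 1. First occurrence in the window: #2 on 2001-05-03 (1×4 = 4 days in).
2001-06-25 is 57 days after the start; 57 ÷ 4 = 14 remainder 1. Last occurrence in the window: #15 on 2001-06-24.
Occurrences #2 through #15: 14 in total.

14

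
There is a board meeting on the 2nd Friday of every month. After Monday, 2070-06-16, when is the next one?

June 2070 starts on a Sunday; its first Friday is the 6th, so the 2nd Friday is the 13th — 2070-06-13.
That is not after 2070-06-16, so look at July 2070.
July 2070 starts on a Tuesday; its first Friday is the 4th, so the 2nd Friday is the 11th — 2070-07-11.

2070-07-11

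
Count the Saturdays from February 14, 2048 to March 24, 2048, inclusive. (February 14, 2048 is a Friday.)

February 14, 2048 is a Friday; the first Saturday on or after it is February 15, 2048 (1 day later).
From February 15, 2048 to March 24, 2048: 14 + 24 = 38 days (rest of February, March).
38 ÷ 7 = 5 full weeks with remainder 3, so 5 more Saturdays after the first → 6.

6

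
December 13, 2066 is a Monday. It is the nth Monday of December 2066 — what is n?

2nd

Day 13 falls in week ⌈13/7⌉ of the month.
Days 1–7 hold the 1st Monday, 8–14 the 2nd, 15–21 the 3rd, 22–28 the 4th, 29–31 the 5th.
13 is in the range for the 2nd.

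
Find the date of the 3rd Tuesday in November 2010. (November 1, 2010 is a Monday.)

2010-11-16

November 2010 begins on a Monday, so the first Tuesday is November 2 (1 day later).
The 3rd Tuesday is 2 weeks later: 2 + 14 = 16.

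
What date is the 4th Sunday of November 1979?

November 25, 1979

The first Sunday of November 1979 is November 4.
The 4th Sunday is 3 weeks later: 4 + 21 = 25.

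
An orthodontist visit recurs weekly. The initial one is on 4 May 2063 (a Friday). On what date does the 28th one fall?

9 November 2063

The 28th occurrence is 27 intervals after the first: 27 × 7 = 189 days after 4 May 2063.
May has 31 days — 27 days to the end of May leaves 162.
June has 30 days (132 left).
July has 31 days (101 left).
August has 31 days (70 left).
September has 30 days (40 left).
October has 31 days (9 left).
9 days into November → 9 November 2063.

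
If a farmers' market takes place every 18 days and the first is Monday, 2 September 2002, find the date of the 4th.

26 October 2002

The 4th occurrence is 3 intervals after the first: 3 × 18 = 54 days after 2 September 2002.
September has 30 days — 28 days to the end of September leaves 26.
26 days into October → 26 October 2002.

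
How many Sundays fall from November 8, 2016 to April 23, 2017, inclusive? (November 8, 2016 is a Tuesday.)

24

November 8, 2016 is a Tuesday; the first Sunday on or after it is November 13, 2016 (5 days later).
From November 13, 2016 to April 23, 2017: 17 + 31 + 31 + 28 + 31 + 23 = 161 days (rest of November, December, January, February, March, April).
161 ÷ 7 = 23 full weeks with remainder 0, so 23 more Sundays after the first → 24.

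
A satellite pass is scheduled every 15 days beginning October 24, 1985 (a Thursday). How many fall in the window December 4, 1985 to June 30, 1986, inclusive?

Occurrences land 15·i days after October 24, 1985 for i = 0, 1, 2, …
December 4, 1985 is 41 days after the start; 41 ÷ 15 = 2 remainder 11; since the remainder is 11, round up to i = 3. First occurrence in the window: #4 on December 8, 1985 (3×15 = 45 days in).
June 30, 1986 is 249 days after the start; 249 ÷ 15 = 16 remainder 9. Last occurrence in the window: #17 on June 21, 1986.
Occurrences #4 through #17: 14 in total.

14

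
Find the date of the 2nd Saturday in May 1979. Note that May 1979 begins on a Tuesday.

12 May 1979

May 1979 begins on a Tuesday, so the first Saturday is May 5 (4 days later).
The 2nd Saturday is 1 weeks later: 5 + 7 = 12.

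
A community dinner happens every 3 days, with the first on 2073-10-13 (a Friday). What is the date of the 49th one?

2074-03-06

The 49th occurrence is 48 intervals after the first: 48 × 3 = 144 days after 2073-10-13.
October has 31 days — 18 days to the end of October leaves 126.
November has 30 days (96 left).
December has 31 days (65 left).
January has 31 days (34 left).
February has 28 days (6 left).
6 days into March → 2074-03-06.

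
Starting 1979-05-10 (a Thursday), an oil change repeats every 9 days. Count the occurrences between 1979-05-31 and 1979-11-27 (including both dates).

Occurrences land 9·i days after 1979-05-10 for i = 0, 1, 2, …
1979-05-31 is 21 days after the start; 21 ÷ 9 = 2 remainder 3; since the remainder is 3, round up to i = 3. First occurrence in the window: #4 on 1979-06-06 (3×9 = 27 days in).
1979-11-27 is 201 days after the start; 201 ÷ 9 = 22 remainder 3. Last occurrence in the window: #23 on 1979-11-24.
Occurrences #4 through #23: 20 in total.

20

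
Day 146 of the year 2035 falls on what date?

January has 31 days (146 − 31 = 115 remain).
February has 28 days (115 − 28 = 87 remain).
March has 31 days (87 − 31 = 56 remain).
April has 30 days (56 − 30 = 26 remain).
26 into May → May 26.

May 26, 2035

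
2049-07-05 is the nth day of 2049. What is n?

Days in months before July: 31 + 28 + 31 + 30 + 31 + 30 = 181.
Plus 5 days into July → day 186.

186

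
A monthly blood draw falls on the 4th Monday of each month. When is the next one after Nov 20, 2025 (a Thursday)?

Nov 24, 2025

Nov 2025 starts on a Saturday; its first Monday is the 3rd, so the 4th Monday is the 24th — Nov 24, 2025.
Nov 24, 2025 is after Nov 20, 2025, so that is the next one.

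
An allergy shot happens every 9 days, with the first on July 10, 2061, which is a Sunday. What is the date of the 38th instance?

The 38th occurrence is 37 intervals after the first: 37 × 9 = 333 days after July 10, 2061.
July has 31 days — 21 days to the end of July leaves 312.
August has 31 days (281 left).
September has 30 days (251 left).
October has 31 days (220 left).
November has 30 days (190 left).
December has 31 days (159 left).
January has 31 days (128 left).
February has 28 days (100 left).
March has 31 days (69 left).
April has 30 days (39 left).
May has 31 days (8 left).
8 days into June → June 8, 2062.

June 8, 2062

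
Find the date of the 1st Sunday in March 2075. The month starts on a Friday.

3 March 2075

March 2075 begins on a Friday, so the first Sunday is March 3 (2 days later).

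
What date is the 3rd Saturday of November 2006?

November 2006 begins on a Wednesday, so the first Saturday is November 4 (3 days later).
The 3rd Saturday is 2 weeks later: 4 + 14 = 18.

2006-11-18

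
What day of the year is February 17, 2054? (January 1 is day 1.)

Days in months before February: 31 = 31.
Plus 17 days into February → day 48.

48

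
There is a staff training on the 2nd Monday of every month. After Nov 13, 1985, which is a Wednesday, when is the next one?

Nov 1985 starts on a Friday; its first Monday is the 4th, so the 2nd Monday is the 11th — Nov 11, 1985.
That is not after Nov 13, 1985, so look at Dec 1985.
Dec 1985 starts on a Sunday; its first Monday is the 2nd, so the 2nd Monday is the 9th — Dec 9, 1985.

Dec 9, 1985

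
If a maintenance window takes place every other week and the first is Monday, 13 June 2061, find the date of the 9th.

The 9th occurrence is 8 intervals after the first: 8 × 14 = 112 days after 13 June 2061.
June has 30 days — 17 days to the end of June leaves 95.
July has 31 days (64 left).
August has 31 days (33 left).
September has 30 days (3 left).
3 days into October → 3 October 2061.

3 October 2061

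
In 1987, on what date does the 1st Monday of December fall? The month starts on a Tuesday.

1987-12-07

December 1987 begins on a Tuesday, so the first Monday is December 7 (6 days later).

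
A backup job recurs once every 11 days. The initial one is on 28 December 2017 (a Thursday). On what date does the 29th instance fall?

The 29th occurrence is 28 intervals after the first: 28 × 11 = 308 days after 28 December 2017.
December has 31 days — 3 days to the end of December leaves 305.
January has 31 days (274 left).
February has 28 days (246 left).
March has 31 days (215 left).
April has 30 days (185 left).
May has 31 days (154 left).
June has 30 days (124 left).
July has 31 days (93 left).
August has 31 days (62 left).
September has 30 days (32 left).
October has 31 days (1 left).
1 day into November → 1 November 2018.

1 November 2018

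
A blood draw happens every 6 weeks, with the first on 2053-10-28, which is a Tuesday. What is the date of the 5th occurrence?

2054-04-14

The 5th occurrence is 4 intervals after the first: 4 × 42 = 168 days after 2053-10-28.
October has 31 days — 3 days to the end of October leaves 165.
November has 30 days (135 left).
December has 31 days (104 left).
January has 31 days (73 left).
February has 28 days (45 left).
March has 31 days (14 left).
14 days into April → 2054-04-14.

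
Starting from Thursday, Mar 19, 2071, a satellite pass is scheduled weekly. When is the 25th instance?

The 25th occurrence is 24 intervals after the first: 24 × 7 = 168 days after Mar 19, 2071.
Mar has 31 days — 12 days to the end of Mar leaves 156.
Apr has 30 days (126 left).
May has 31 days (95 left).
Jun has 30 days (65 left).
Jul has 31 days (34 left).
Aug has 31 days (3 left).
3 days into Sep → Sep 3, 2071.

Sep 3, 2071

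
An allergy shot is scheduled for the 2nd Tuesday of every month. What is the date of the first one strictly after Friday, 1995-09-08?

September 1995 starts on a Friday; its first Tuesday is the 5th, so the 2nd Tuesday is the 12th — 1995-09-12.
1995-09-12 is after 1995-09-08, so that is the next one.

1995-09-12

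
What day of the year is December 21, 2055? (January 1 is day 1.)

Days in months before December: 31 + 28 + 31 + 30 + 31 + 30 + 31 + 31 + 30 + 31 + 30 = 334.
Plus 21 days into December → day 355.

355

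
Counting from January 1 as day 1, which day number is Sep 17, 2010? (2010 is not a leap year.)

Days in months before Sep: 31 + 28 + 31 + 30 + 31 + 30 + 31 + 31 = 243.
Plus 17 days into Sep → day 260.

260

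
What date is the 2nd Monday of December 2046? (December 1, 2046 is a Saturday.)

December 2046 begins on a Saturday, so the first Monday is December 3 (2 days later).
The 2nd Monday is 1 weeks later: 3 + 7 = 10.

December 10, 2046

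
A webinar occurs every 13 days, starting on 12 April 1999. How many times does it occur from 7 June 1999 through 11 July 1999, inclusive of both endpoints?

Occurrences land 13·i days after 12 April 1999 for i = 0, 1, 2, …
7 June 1999 is 56 days after the start; 56 ÷ 13 = 4 remainder 4; since the remainder is 4, round up to i = 5. First occurrence in the window: #6 on 16 June 1999 (5×13 = 65 days in).
11 July 1999 is 90 days after the start; 90 ÷ 13 = 6 remainder 12. Last occurrence in the window: #7 on 29 June 1999.
Occurrences #6 through #7: 2 in total.

2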